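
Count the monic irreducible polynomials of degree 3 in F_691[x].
There are 109979560 monic irreducible polynomials of degree 3 over F_691

Each element of F_{691^3} that lies in no proper subfield is a root of exactly one monic irreducible of degree 3 over F_691, and each such polynomial has 3 distinct roots in F_{691^3}. By Möbius inversion the count is N_691(3) = (1/3) Σ_{d|3} μ(3/d) · 691^d = (1/3)(μ(3)·691^1 + μ(1)·691^3) = 329938680/3 = 109979560.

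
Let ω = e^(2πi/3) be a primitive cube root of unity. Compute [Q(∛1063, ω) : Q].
[Q(∛1063, ω) : Q] = 6

[Q(∛1063):Q] = 3 (min poly x^3 - 1063, irreducible since 1063 is not a perfect cube). [Q(ω):Q] = 2 (min poly x^2 + x + 1). Since Q(∛1063) ⊂ R and ω ∉ R, we have ω ∉ Q(∛1063), so x^2 + x + 1 remains irreducible over Q(∛1063) and [Q(∛1063, ω) : Q(∛1063)] = 2. By the tower law, [Q(∛1063, ω) : Q] = 3 · 2 = 6. (In fact Q(∛1063, ω) is the splitting field of x^3 - 1063 over Q.)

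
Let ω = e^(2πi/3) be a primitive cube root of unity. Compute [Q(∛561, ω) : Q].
[Q(∛561, ω) : Q] = 6

[Q(∛561):Q] = 3 (min poly x^3 - 561, irreducible since 561 is not a perfect cube). [Q(ω):Q] = 2 (min poly x^2 + x + 1). Since Q(∛561) ⊂ R and ω ∉ R, we have ω ∉ Q(∛561), so x^2 + x + 1 remains irreducible over Q(∛561) and [Q(∛561, ω) : Q(∛561)] = 2. By the tower law, [Q(∛561, ω) : Q] = 3 · 2 = 6. (In fact Q(∛561, ω) is the splitting field of x^3 - 561 over Q.)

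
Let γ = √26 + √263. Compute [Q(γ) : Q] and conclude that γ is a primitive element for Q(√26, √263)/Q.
[Q(γ) : Q] = 4 (equivalently, Q(γ) = Q(√26, √263))

Obviously Q(γ) ⊆ Q(√26, √263), and [Q(√26, √263):Q] = 4 (since 26, 263 are distinct squarefree integers > 1 with 6838 not a perfect square). To show equality we compute the minimal polynomial of γ. From γ = √26 + √263: γ^2 = 26 + 2√(6838) + 263 = 289 + 2√(6838), so γ^2 - 289 = 2√(6838); squaring, (γ^2 - 289)^2 = 4·6838, i.e. γ^4 - 578γ^2 + 83521 - 27352 = 0, i.e. γ^4 - 578γ^2 + 56169 = 0. So γ is a root of x^4 - 578x^2 + 56169. This polynomial is irreducible over Q: it has no rational root (each ±√26 ± √263 is irrational), and any factorization into two quadratics over Q would force √(6838) ∈ Q (pairing opposite roots) or √26, √263 ∈ Q (other pairings), all impossible. Hence [Q(γ):Q] = 4 = [Q(√26, √263):Q], so Q(γ) = Q(√26, √263).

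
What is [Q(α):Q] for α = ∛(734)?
[Q(α):Q] = 3

The minimal polynomial of α is x^3 - 734, irreducible over Q since 734 is not a perfect cube (so x^3 - 734 has no rational root). Hence [Q(α):Q] = deg(m_α) = 3.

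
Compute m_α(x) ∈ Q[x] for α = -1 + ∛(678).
m_α(x) = x^3 + 3x^2 + 3x - 677

Set β = α + 1 = ∛(678), so β^3 = 678. Then (α + 1)^3 - 678 = 0, i.e. α is a root of g(x) = (x + 1)^3 - 678 = x^3 + 3x^2 + 3x - 677. Since g(x) = h(x + 1) where h(x) = x^3 - 678, and h is irreducible over Q (because 678 is not a perfect cube, so h has no rational root, and a monic cubic with no rational root is irreducible), g is also irreducible (irreducibility is preserved under the substitution x → x + 1). Hence m_α(x) = x^3 + 3x^2 + 3x - 677.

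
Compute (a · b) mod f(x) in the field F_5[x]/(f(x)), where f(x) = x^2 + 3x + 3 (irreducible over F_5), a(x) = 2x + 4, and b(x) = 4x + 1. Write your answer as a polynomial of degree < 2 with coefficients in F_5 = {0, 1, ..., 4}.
a · b ≡ 4x (mod f(x))

Multiply in F_5[x]: a(x)·b(x) = (2x + 4)·(4x + 1) = 3x^2 + 3x + 4. This has degree ≥ 2, so divide by f(x) over F_5: 3x^2 + 3x + 4 = (3)·(x^2 + 3x + 3) + (4x). Hence a·b ≡ 4x (mod f). (F_5[x]/(f) is a field with 5^2 = 25 elements since f is irreducible of degree 2.)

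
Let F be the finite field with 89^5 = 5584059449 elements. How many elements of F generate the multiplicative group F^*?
There are φ(5584059448) = 2511600000 primitive elements

F_q^* is cyclic of order q - 1 = 5584059448. A cyclic group of order m has exactly φ(m) generators. Here m = 5584059448 = 2^3 · 11 · 131 · 691 · 701, so the number of primitive elements is φ(5584059448) = 2511600000.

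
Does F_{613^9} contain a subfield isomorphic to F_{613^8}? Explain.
No: F_{613^8} is not a subfield of F_{613^9}

F_{p^m} embeds in F_{p^n} iff m | n. Here 8 ∤ 9 (since 9 = 1·8 + 1 with remainder 1 ≠ 0), so F_{613^8} is not a subfield of F_{613^9}. Equivalently: if it were, the tower law would give 8 = [F_{613^8}:F_613] dividing [F_{613^9}:F_613] = 9, contradiction.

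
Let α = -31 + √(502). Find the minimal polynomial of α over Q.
m_α(x) = x^2 + 62x + 459

From α + 31 = √(502), squaring gives (α + 31)^2 = 502, i.e. α^2 + 62α + 961 = 502, so α^2 + 62α + 459 = 0. The discriminant of x^2 + 62x + 459 is (62)^2 - 4·(459) = 3844 - 1836 = 2008, and 4·(502) is not a perfect square in Q since 502 is squarefree and ≠ 1. Hence x^2 + 62x + 459 is irreducible over Q and is the minimal polynomial of α.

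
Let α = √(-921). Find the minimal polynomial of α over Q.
m_α(x) = x^2 + 921

α satisfies α^2 + 921 = 0, so x^2 + 921 annihilates α. Since d = -921 is squarefree and ≠ 1, it is not a perfect square in Q, so x^2 + 921 has no rational root and is therefore irreducible over Q (a degree-2 polynomial over a field is irreducible iff it has no root). Hence m_α(x) = x^2 + 921.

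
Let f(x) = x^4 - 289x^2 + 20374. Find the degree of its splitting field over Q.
[K : Q] = 4

Solving the quadratic in x^2: x^2 = (289 ± √(289^2 - 4·20374))/2 = (289 ± √2025)/2 = (289 ± 45)/2, giving x^2 = 122 or x^2 = 167. So f(x) = (x^2 - 122)(x^2 - 167) and the roots of f are ±√122, ±√167. Hence the splitting field is K = Q(√122, √167). Since 122 and 167 are distinct squarefree integers > 1, their product 20374 is not a perfect square, so √167 ∉ Q(√122). By the tower law [K:Q] = [Q(√122,√167):Q(√122)] · [Q(√122):Q] = 2 · 2 = 4.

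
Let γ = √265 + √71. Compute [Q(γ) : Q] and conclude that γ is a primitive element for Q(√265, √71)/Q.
[Q(γ) : Q] = 4 (equivalently, Q(γ) = Q(√265, √71))

Obviously Q(γ) ⊆ Q(√265, √71), and [Q(√265, √71):Q] = 4 (since 265, 71 are distinct squarefree integers > 1 with 18815 not a perfect square). To show equality we compute the minimal polynomial of γ. From γ = √265 + √71: γ^2 = 265 + 2√(18815) + 71 = 336 + 2√(18815), so γ^2 - 336 = 2√(18815); squaring, (γ^2 - 336)^2 = 4·18815, i.e. γ^4 - 672γ^2 + 112896 - 75260 = 0, i.e. γ^4 - 672γ^2 + 37636 = 0. So γ is a root of x^4 - 672x^2 + 37636. This polynomial is irreducible over Q: it has no rational root (each ±√265 ± √71 is irrational), and any factorization into two quadratics over Q would force √(18815) ∈ Q (pairing opposite roots) or √265, √71 ∈ Q (other pairings), all impossible. Hence [Q(γ):Q] = 4 = [Q(√265, √71):Q], so Q(γ) = Q(√265, √71).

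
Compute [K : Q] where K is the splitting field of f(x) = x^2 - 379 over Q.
[K : Q] = 2

f(x) = x^2 - 379 factors as (x - √379)(x + √379). The splitting field is K = Q(√379). Since 379 is squarefree and > 1, it is not a perfect square, so x^2 - 379 is irreducible over Q and [Q(√379) : Q] = 2. Hence [K : Q] = 2.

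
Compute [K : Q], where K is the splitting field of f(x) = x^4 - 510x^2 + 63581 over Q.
[K : Q] = 4

Solving the quadratic in x^2: x^2 = (510 ± √(510^2 - 4·63581))/2 = (510 ± √5776)/2 = (510 ± 76)/2, giving x^2 = 217 or x^2 = 293. So f(x) = (x^2 - 217)(x^2 - 293) and the roots of f are ±√217, ±√293. Hence the splitting field is K = Q(√217, √293). Since 217 and 293 are distinct squarefree integers > 1, their product 63581 is not a perfect square, so √293 ∉ Q(√217). By the tower law [K:Q] = [Q(√217,√293):Q(√217)] · [Q(√217):Q] = 2 · 2 = 4.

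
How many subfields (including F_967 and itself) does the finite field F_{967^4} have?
F_{967^4} has 3 subfields

The subfields of F_{p^n} are exactly the fields F_{p^d} for d | n (each is the fixed field of the unique index-d subgroup of Gal(F_{p^n}/F_p) ≅ Z/nZ). The divisors of n = 4 are {1, 2, 4}, giving 3 subfields: F_{967^1}, F_{967^2}, F_{967^4}.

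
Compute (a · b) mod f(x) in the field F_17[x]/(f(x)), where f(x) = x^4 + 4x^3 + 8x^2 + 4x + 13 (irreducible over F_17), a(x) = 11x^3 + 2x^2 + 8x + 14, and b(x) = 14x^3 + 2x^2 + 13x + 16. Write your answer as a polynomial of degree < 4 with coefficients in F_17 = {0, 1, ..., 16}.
a · b ≡ 12x^3 + 9x^2 + 5x + 16 (mod f(x))

Multiply in F_17[x]: a(x)·b(x) = (11x^3 + 2x^2 + 8x + 14)·(14x^3 + 2x^2 + 13x + 16) = x^6 + 16x^5 + 4x^4 + 6x^3 + 11x^2 + 4x + 3. This has degree ≥ 4, so divide by f(x) over F_17: x^6 + 16x^5 + 4x^4 + 6x^3 + 11x^2 + 4x + 3 = (x^2 + 12x + 16)·(x^4 + 4x^3 + 8x^2 + 4x + 13) + (12x^3 + 9x^2 + 5x + 16). Hence a·b ≡ 12x^3 + 9x^2 + 5x + 16 (mod f). (F_17[x]/(f) is a field with 17^4 = 83521 elements since f is irreducible of degree 4.)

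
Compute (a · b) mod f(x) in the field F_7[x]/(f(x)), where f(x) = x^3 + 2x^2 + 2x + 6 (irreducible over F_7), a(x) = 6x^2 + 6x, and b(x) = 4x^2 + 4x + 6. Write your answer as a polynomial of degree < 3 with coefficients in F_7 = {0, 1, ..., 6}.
a · b ≡ 5x^2 + 4x (mod f(x))

Multiply in F_7[x]: a(x)·b(x) = (6x^2 + 6x)·(4x^2 + 4x + 6) = 3x^4 + 6x^3 + 4x^2 + x. This has degree ≥ 3, so divide by f(x) over F_7: 3x^4 + 6x^3 + 4x^2 + x = (3x)·(x^3 + 2x^2 + 2x + 6) + (5x^2 + 4x). Hence a·b ≡ 5x^2 + 4x (mod f). (F_7[x]/(f) is a field with 7^3 = 343 elements since f is irreducible of degree 3.)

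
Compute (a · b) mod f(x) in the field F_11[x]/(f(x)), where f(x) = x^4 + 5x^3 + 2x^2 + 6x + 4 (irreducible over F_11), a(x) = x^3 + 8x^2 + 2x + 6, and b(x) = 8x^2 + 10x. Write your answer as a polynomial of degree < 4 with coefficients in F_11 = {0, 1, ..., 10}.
a · b ≡ 9x^3 + 7x^2 + 7 (mod f(x))

Multiply in F_11[x]: a(x)·b(x) = (x^3 + 8x^2 + 2x + 6)·(8x^2 + 10x) = 8x^5 + 8x^4 + 8x^3 + 2x^2 + 5x. This has degree ≥ 4, so divide by f(x) over F_11: 8x^5 + 8x^4 + 8x^3 + 2x^2 + 5x = (8x + 1)·(x^4 + 5x^3 + 2x^2 + 6x + 4) + (9x^3 + 7x^2 + 7). Hence a·b ≡ 9x^3 + 7x^2 + 7 (mod f). (F_11[x]/(f) is a field with 11^4 = 14641 elements since f is irreducible of degree 4.)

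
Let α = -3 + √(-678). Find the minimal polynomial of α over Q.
m_α(x) = x^2 + 6x + 687

From α + 3 = √(-678), squaring gives (α + 3)^2 = -678, i.e. α^2 + 6α + 9 = -678, so α^2 + 6α + 687 = 0. The discriminant of x^2 + 6x + 687 is (6)^2 - 4·(687) = 36 - 2748 = -2712, and 4·(-678) is not a perfect square in Q since -678 is squarefree and ≠ 1. Hence x^2 + 6x + 687 is irreducible over Q and is the minimal polynomial of α.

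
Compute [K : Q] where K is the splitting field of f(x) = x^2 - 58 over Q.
[K : Q] = 2

f(x) = x^2 - 58 factors as (x - √58)(x + √58). The splitting field is K = Q(√58). Since 58 is squarefree and > 1, it is not a perfect square, so x^2 - 58 is irreducible over Q and [Q(√58) : Q] = 2. Hence [K : Q] = 2.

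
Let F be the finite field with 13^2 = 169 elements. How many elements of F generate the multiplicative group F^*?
There are φ(168) = 48 primitive elements

F_q^* is cyclic of order q - 1 = 168. A cyclic group of order m has exactly φ(m) generators. Here m = 168 = 2^3 · 3 · 7, so the number of primitive elements is φ(168) = 48.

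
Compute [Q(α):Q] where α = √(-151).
[Q(α):Q] = 2

[Q(α):Q] equals the degree of the minimal polynomial of α. Here α^2 = -151 and x^2 + 151 is irreducible (d = -151 is squarefree, ≠ 1, hence not a square), so deg(m_α) = 2. Thus [Q(α):Q] = 2.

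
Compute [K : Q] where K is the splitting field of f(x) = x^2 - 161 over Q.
[K : Q] = 2

f(x) = x^2 - 161 factors as (x - √161)(x + √161). The splitting field is K = Q(√161). Since 161 is squarefree and > 1, it is not a perfect square, so x^2 - 161 is irreducible over Q and [Q(√161) : Q] = 2. Hence [K : Q] = 2.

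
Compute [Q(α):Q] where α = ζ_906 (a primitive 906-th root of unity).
[Q(α):Q] = 300

The minimal polynomial of ζ_906 over Q is the 906-th cyclotomic polynomial Φ_906(x), which is irreducible over Q and has degree φ(906) = 300. Hence [Q(α):Q] = φ(906) = 300.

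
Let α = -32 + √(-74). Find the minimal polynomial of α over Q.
m_α(x) = x^2 + 64x + 1098

From α + 32 = √(-74), squaring gives (α + 32)^2 = -74, i.e. α^2 + 64α + 1024 = -74, so α^2 + 64α + 1098 = 0. The discriminant of x^2 + 64x + 1098 is (64)^2 - 4·(1098) = 4096 - 4392 = -296, and 4·(-74) is not a perfect square in Q since -74 is squarefree and ≠ 1. Hence x^2 + 64x + 1098 is irreducible over Q and is the minimal polynomial of α.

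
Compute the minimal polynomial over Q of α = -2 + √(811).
m_α(x) = x^2 + 4x - 807

From α + 2 = √(811), squaring gives (α + 2)^2 = 811, i.e. α^2 + 4α + 4 = 811, so α^2 + 4α - 807 = 0. The discriminant of x^2 + 4x - 807 is (4)^2 - 4·(-807) = 16 + 3228 = 3244, and 4·(811) is not a perfect square in Q since 811 is squarefree and ≠ 1. Hence x^2 + 4x - 807 is irreducible over Q and is the minimal polynomial of α.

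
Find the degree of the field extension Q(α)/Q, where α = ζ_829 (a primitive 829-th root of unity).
[Q(α):Q] = 828

The minimal polynomial of ζ_829 over Q is the 829-th cyclotomic polynomial Φ_829(x), which is irreducible over Q and has degree φ(829) = 828. Hence [Q(α):Q] = φ(829) = 828.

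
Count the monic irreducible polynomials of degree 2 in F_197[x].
There are 19306 monic irreducible polynomials of degree 2 over F_197

Each element of F_{197^2} that lies in no proper subfield is a root of exactly one monic irreducible of degree 2 over F_197, and each such polynomial has 2 distinct roots in F_{197^2}. By Möbius inversion the count is N_197(2) = (1/2) Σ_{d|2} μ(2/d) · 197^d = (1/2)(μ(2)·197^1 + μ(1)·197^2) = 38612/2 = 19306.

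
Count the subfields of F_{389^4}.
F_{389^4} has 3 subfields

The subfields of F_{p^n} are exactly the fields F_{p^d} for d | n (each is the fixed field of the unique index-d subgroup of Gal(F_{p^n}/F_p) ≅ Z/nZ). The divisors of n = 4 are {1, 2, 4}, giving 3 subfields: F_{389^1}, F_{389^2}, F_{389^4}.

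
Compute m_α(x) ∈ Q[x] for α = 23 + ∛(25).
m_α(x) = x^3 - 69x^2 + 1587x - 12192

Set β = α - 23 = ∛(25), so β^3 = 25. Then (α - 23)^3 - 25 = 0, i.e. α is a root of g(x) = (x - 23)^3 - 25 = x^3 - 69x^2 + 1587x - 12192. Since g(x) = h(x - 23) where h(x) = x^3 - 25, and h is irreducible over Q (because 25 is not a perfect cube, so h has no rational root, and a monic cubic with no rational root is irreducible), g is also irreducible (irreducibility is preserved under the substitution x → x - 23). Hence m_α(x) = x^3 - 69x^2 + 1587x - 12192.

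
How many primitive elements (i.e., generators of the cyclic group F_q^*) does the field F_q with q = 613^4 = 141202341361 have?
There are φ(141202341360) = 34608218112 primitive elements

F_q^* is cyclic of order q - 1 = 141202341360. A cyclic group of order m has exactly φ(m) generators. Here m = 141202341360 = 2^4 · 3^2 · 5 · 17 · 53 · 307 · 709, so the number of primitive elements is φ(141202341360) = 34608218112.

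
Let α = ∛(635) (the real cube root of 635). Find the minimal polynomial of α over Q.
m_α(x) = x^3 - 635

α satisfies α^3 = 635, so x^3 - 635 annihilates α. By the rational root test, a rational root p/q (in lowest terms) of x^3 - 635 would satisfy p^3 = 635 q^3, forcing q = 1 and p^3 = 635; but 635 is not a perfect cube, contradiction. A monic cubic over Q with no rational root is irreducible (any nontrivial factorization would include a linear factor). Hence x^3 - 635 is the minimal polynomial of α, and in particular [Q(α):Q] = 3.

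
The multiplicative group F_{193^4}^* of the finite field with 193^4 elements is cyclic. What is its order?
|F_{193^4}^*| = 1387488000

F_{193^4} has 193^4 = 1387488001 elements; its multiplicative group consists of all nonzero elements, so |F_{193^4}^*| = 1387488001 - 1 = 1387488000. (It is cyclic since any finite subgroup of the multiplicative group of a field is cyclic.)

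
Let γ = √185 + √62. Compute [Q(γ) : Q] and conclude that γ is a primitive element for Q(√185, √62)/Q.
[Q(γ) : Q] = 4 (equivalently, Q(γ) = Q(√185, √62))

Obviously Q(γ) ⊆ Q(√185, √62), and [Q(√185, √62):Q] = 4 (since 185, 62 are distinct squarefree integers > 1 with 11470 not a perfect square). To show equality we compute the minimal polynomial of γ. From γ = √185 + √62: γ^2 = 185 + 2√(11470) + 62 = 247 + 2√(11470), so γ^2 - 247 = 2√(11470); squaring, (γ^2 - 247)^2 = 4·11470, i.e. γ^4 - 494γ^2 + 61009 - 45880 = 0, i.e. γ^4 - 494γ^2 + 15129 = 0. So γ is a root of x^4 - 494x^2 + 15129. This polynomial is irreducible over Q: it has no rational root (each ±√185 ± √62 is irrational), and any factorization into two quadratics over Q would force √(11470) ∈ Q (pairing opposite roots) or √185, √62 ∈ Q (other pairings), all impossible. Hence [Q(γ):Q] = 4 = [Q(√185, √62):Q], so Q(γ) = Q(√185, √62).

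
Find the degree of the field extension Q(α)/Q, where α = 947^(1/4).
[Q(α):Q] = 4

α is a root of x^4 - 947. By Eisenstein's criterion at the prime p = 947 (which divides the constant term 947 but p^2 = 896809 does not, since 947 is squarefree), x^4 - 947 is irreducible over Q. Hence [Q(α):Q] = 4.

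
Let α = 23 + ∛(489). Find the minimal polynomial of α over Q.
m_α(x) = x^3 - 69x^2 + 1587x - 12656

Set β = α - 23 = ∛(489), so β^3 = 489. Then (α - 23)^3 - 489 = 0, i.e. α is a root of g(x) = (x - 23)^3 - 489 = x^3 - 69x^2 + 1587x - 12656. Since g(x) = h(x - 23) where h(x) = x^3 - 489, and h is irreducible over Q (because 489 is not a perfect cube, so h has no rational root, and a monic cubic with no rational root is irreducible), g is also irreducible (irreducibility is preserved under the substitution x → x - 23). Hence m_α(x) = x^3 - 69x^2 + 1587x - 12656.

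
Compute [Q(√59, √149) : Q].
[Q(√59, √149) : Q] = 4

[Q(√59):Q] = 2 (min poly x^2 - 59, irreducible since 59 is squarefree > 1). For the top step, suppose √149 ∈ Q(√59), say √149 = c + d√59 with c, d ∈ Q. Squaring: 149 = c^2 + 59d^2 + 2cd√59. Since √59 ∉ Q this forces 2cd = 0. If d = 0 then √149 = c ∈ Q, contradicting 149 squarefree > 1. If c = 0 then 149 = 59d^2, so 59·149 = (59d)^2 is a perfect square in Q — but 59·149 = 8791 is not a perfect square (since 59 and 149 are distinct squarefree integers). Contradiction. Hence √149 ∉ Q(√59), so x^2 - 149 stays irreducible over Q(√59) and [Q(√59, √149) : Q(√59)] = 2. By the tower law, [Q(√59, √149) : Q] = 2 · 2 = 4.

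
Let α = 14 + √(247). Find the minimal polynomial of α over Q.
m_α(x) = x^2 - 28x - 51

From α - 14 = √(247), squaring gives (α - 14)^2 = 247, i.e. α^2 - 28α + 196 = 247, so α^2 - 28α - 51 = 0. The discriminant of x^2 - 28x - 51 is (-28)^2 - 4·(-51) = 784 + 204 = 988, and 4·(247) is not a perfect square in Q since 247 is squarefree and ≠ 1. Hence x^2 - 28x - 51 is irreducible over Q and is the minimal polynomial of α.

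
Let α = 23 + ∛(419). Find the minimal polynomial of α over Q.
m_α(x) = x^3 - 69x^2 + 1587x - 12586

Set β = α - 23 = ∛(419), so β^3 = 419. Then (α - 23)^3 - 419 = 0, i.e. α is a root of g(x) = (x - 23)^3 - 419 = x^3 - 69x^2 + 1587x - 12586. Since g(x) = h(x - 23) where h(x) = x^3 - 419, and h is irreducible over Q (because 419 is not a perfect cube, so h has no rational root, and a monic cubic with no rational root is irreducible), g is also irreducible (irreducibility is preserved under the substitution x → x - 23). Hence m_α(x) = x^3 - 69x^2 + 1587x - 12586.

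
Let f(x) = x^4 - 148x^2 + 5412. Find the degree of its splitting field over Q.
[K : Q] = 4

Solving the quadratic in x^2: x^2 = (148 ± √(148^2 - 4·5412))/2 = (148 ± √256)/2 = (148 ± 16)/2, giving x^2 = 66 or x^2 = 82. So f(x) = (x^2 - 66)(x^2 - 82) and the roots of f are ±√66, ±√82. Hence the splitting field is K = Q(√66, √82). Since 66 and 82 are distinct squarefree integers > 1, their product 5412 is not a perfect square, so √82 ∉ Q(√66). By the tower law [K:Q] = [Q(√66,√82):Q(√66)] · [Q(√66):Q] = 2 · 2 = 4.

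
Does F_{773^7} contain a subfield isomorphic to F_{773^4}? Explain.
No: F_{773^4} is not a subfield of F_{773^7}

F_{p^m} embeds in F_{p^n} iff m | n. Here 4 ∤ 7 (since 7 = 1·4 + 3 with remainder 3 ≠ 0), so F_{773^4} is not a subfield of F_{773^7}. Equivalently: if it were, the tower law would give 4 = [F_{773^4}:F_773] dividing [F_{773^7}:F_773] = 7, contradiction.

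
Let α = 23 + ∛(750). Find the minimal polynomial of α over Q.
m_α(x) = x^3 - 69x^2 + 1587x - 12917

Set β = α - 23 = ∛(750), so β^3 = 750. Then (α - 23)^3 - 750 = 0, i.e. α is a root of g(x) = (x - 23)^3 - 750 = x^3 - 69x^2 + 1587x - 12917. Since g(x) = h(x - 23) where h(x) = x^3 - 750, and h is irreducible over Q (because 750 is not a perfect cube, so h has no rational root, and a monic cubic with no rational root is irreducible), g is also irreducible (irreducibility is preserved under the substitution x → x - 23). Hence m_α(x) = x^3 - 69x^2 + 1587x - 12917.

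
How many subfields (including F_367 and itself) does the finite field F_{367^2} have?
F_{367^2} has 2 subfields

The subfields of F_{p^n} are exactly the fields F_{p^d} for d | n (each is the fixed field of the unique index-d subgroup of Gal(F_{p^n}/F_p) ≅ Z/nZ). The divisors of n = 2 are {1, 2}, giving 2 subfields: F_{367^1}, F_{367^2}.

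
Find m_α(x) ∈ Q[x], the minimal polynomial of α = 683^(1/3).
m_α(x) = x^3 - 683

α satisfies α^3 = 683, so x^3 - 683 annihilates α. By the rational root test, a rational root p/q (in lowest terms) of x^3 - 683 would satisfy p^3 = 683 q^3, forcing q = 1 and p^3 = 683; but 683 is not a perfect cube, contradiction. A monic cubic over Q with no rational root is irreducible (any nontrivial factorization would include a linear factor). Hence x^3 - 683 is the minimal polynomial of α, and in particular [Q(α):Q] = 3.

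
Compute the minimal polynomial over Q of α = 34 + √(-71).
m_α(x) = x^2 - 68x + 1227

From α - 34 = √(-71), squaring gives (α - 34)^2 = -71, i.e. α^2 - 68α + 1156 = -71, so α^2 - 68α + 1227 = 0. The discriminant of x^2 - 68x + 1227 is (-68)^2 - 4·(1227) = 4624 - 4908 = -284, and 4·(-71) is not a perfect square in Q since -71 is squarefree and ≠ 1. Hence x^2 - 68x + 1227 is irreducible over Q and is the minimal polynomial of α.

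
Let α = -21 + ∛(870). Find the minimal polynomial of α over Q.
m_α(x) = x^3 + 63x^2 + 1323x + 8391

Set β = α + 21 = ∛(870), so β^3 = 870. Then (α + 21)^3 - 870 = 0, i.e. α is a root of g(x) = (x + 21)^3 - 870 = x^3 + 63x^2 + 1323x + 8391. Since g(x) = h(x + 21) where h(x) = x^3 - 870, and h is irreducible over Q (because 870 is not a perfect cube, so h has no rational root, and a monic cubic with no rational root is irreducible), g is also irreducible (irreducibility is preserved under the substitution x → x + 21). Hence m_α(x) = x^3 + 63x^2 + 1323x + 8391.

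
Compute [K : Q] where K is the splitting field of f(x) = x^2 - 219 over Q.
[K : Q] = 2

f(x) = x^2 - 219 factors as (x - √219)(x + √219). The splitting field is K = Q(√219). Since 219 is squarefree and > 1, it is not a perfect square, so x^2 - 219 is irreducible over Q and [Q(√219) : Q] = 2. Hence [K : Q] = 2.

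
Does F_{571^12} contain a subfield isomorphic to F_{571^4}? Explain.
Yes: F_{571^4} is a subfield of F_{571^12}

F_{p^m} embeds in F_{p^n} iff m | n (since F_{p^n} is the splitting field of x^(p^n) - x, and F_{p^m} ⊂ F_{p^n} forces p^n to be a power of p^m, i.e. m | n; conversely if m | n then every root of x^(p^m) - x is a root of x^(p^n) - x). Here 4 | 12 (since 12 = 3·4), so F_{571^4} is a subfield of F_{571^12}, and [F_{571^12} : F_{571^4}] = 12/4 = 3.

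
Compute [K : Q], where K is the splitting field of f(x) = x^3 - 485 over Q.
[K : Q] = 6

The roots of x^3 - 485 are ∛485, ω∛485, ω^2∛485 where ω = e^(2πi/3) is a primitive cube root of unity, so K = Q(∛485, ω). Now [Q(∛485):Q] = 3 (since 485 is not a perfect cube, x^3 - 485 is irreducible) and [Q(ω):Q] = 2. Both 2 and 3 divide [K:Q], and [K:Q] ≤ 3·2 = 6, so [K:Q] = 6. (Equivalently: Q(∛485) ⊂ R but ω ∉ R, so [K : Q(∛485)] = 2.)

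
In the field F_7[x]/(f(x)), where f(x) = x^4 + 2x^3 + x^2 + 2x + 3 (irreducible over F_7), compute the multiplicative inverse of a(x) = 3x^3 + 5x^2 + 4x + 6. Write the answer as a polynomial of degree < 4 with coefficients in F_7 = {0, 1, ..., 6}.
a(x)^(-1) ≡ 5x^3 + 6x^2 + 6x + 2 (mod f(x))

Since f is irreducible over F_7, F_7[x]/(f) is a field and a(x) ≠ 0 has an inverse. Apply the extended Euclidean algorithm to f(x) and a(x) in F_7[x]: f(x) = (5x + 4)·a(x) + (3x^2 + 5x);  a(x) = (x)·(3x^2 + 5x) + (4x + 6);  (3x^2 + 5x) = (6x + 1)·(4x + 6) + (1). The last nonzero remainder is the constant 1 = gcd(f, a) in F_7. Back-substituting through the division chain expresses 1 = s(x)·a(x) + t(x)·f(x) with s(x) ≡ 5x^3 + 6x^2 + 6x + 2 (mod f), so a(x)^(-1) ≡ s(x) = 5x^3 + 6x^2 + 6x + 2 (mod f). Check: (3x^3 + 5x^2 + 4x + 6)·(5x^3 + 6x^2 + 6x + 2) = x^6 + x^5 + 5x^4 + 6x^3 + 2x + 5 ≡ 1 (mod x^4 + 2x^3 + x^2 + 2x + 3).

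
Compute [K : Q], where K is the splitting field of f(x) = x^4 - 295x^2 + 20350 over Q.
[K : Q] = 4

Solving the quadratic in x^2: x^2 = (295 ± √(295^2 - 4·20350))/2 = (295 ± √5625)/2 = (295 ± 75)/2, giving x^2 = 110 or x^2 = 185. So f(x) = (x^2 - 110)(x^2 - 185) and the roots of f are ±√110, ±√185. Hence the splitting field is K = Q(√110, √185). Since 110 and 185 are distinct squarefree integers > 1, their product 20350 is not a perfect square, so √185 ∉ Q(√110). By the tower law [K:Q] = [Q(√110,√185):Q(√110)] · [Q(√110):Q] = 2 · 2 = 4.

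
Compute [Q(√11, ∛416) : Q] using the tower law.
[Q(√11, ∛416) : Q] = 6

Let L = Q(√11, ∛416). Since Q(√11) ⊂ L and [Q(√11):Q] = 2, the tower law gives 2 | [L:Q]. Likewise Q(∛416) ⊂ L with [Q(∛416):Q] = 3 (because 416 is not a perfect cube), so 3 | [L:Q]. As gcd(2,3) = 1, [L:Q] is divisible by 6. Conversely L is generated over Q by √11 and ∛416, so [L:Q] ≤ 2·3 = 6. Therefore [Q(√11, ∛416) : Q] = 6.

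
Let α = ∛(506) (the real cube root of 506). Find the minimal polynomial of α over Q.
m_α(x) = x^3 - 506

α satisfies α^3 = 506, so x^3 - 506 annihilates α. By the rational root test, a rational root p/q (in lowest terms) of x^3 - 506 would satisfy p^3 = 506 q^3, forcing q = 1 and p^3 = 506; but 506 is not a perfect cube, contradiction. A monic cubic over Q with no rational root is irreducible (any nontrivial factorization would include a linear factor). Hence x^3 - 506 is the minimal polynomial of α, and in particular [Q(α):Q] = 3.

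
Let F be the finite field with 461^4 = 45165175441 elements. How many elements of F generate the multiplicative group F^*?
There are φ(45165175440) = 8976844800 primitive elements

F_q^* is cyclic of order q - 1 = 45165175440. A cyclic group of order m has exactly φ(m) generators. Here m = 45165175440 = 2^4 · 3 · 5 · 7 · 11 · 23 · 106261, so the number of primitive elements is φ(45165175440) = 8976844800.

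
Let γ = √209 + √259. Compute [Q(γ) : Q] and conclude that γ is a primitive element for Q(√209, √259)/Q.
[Q(γ) : Q] = 4 (equivalently, Q(γ) = Q(√209, √259))

Obviously Q(γ) ⊆ Q(√209, √259), and [Q(√209, √259):Q] = 4 (since 209, 259 are distinct squarefree integers > 1 with 54131 not a perfect square). To show equality we compute the minimal polynomial of γ. From γ = √209 + √259: γ^2 = 209 + 2√(54131) + 259 = 468 + 2√(54131), so γ^2 - 468 = 2√(54131); squaring, (γ^2 - 468)^2 = 4·54131, i.e. γ^4 - 936γ^2 + 219024 - 216524 = 0, i.e. γ^4 - 936γ^2 + 2500 = 0. So γ is a root of x^4 - 936x^2 + 2500. This polynomial is irreducible over Q: it has no rational root (each ±√209 ± √259 is irrational), and any factorization into two quadratics over Q would force √(54131) ∈ Q (pairing opposite roots) or √209, √259 ∈ Q (other pairings), all impossible. Hence [Q(γ):Q] = 4 = [Q(√209, √259):Q], so Q(γ) = Q(√209, √259).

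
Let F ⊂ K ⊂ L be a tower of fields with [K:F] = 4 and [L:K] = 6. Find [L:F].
[L:F] = 24

The tower law says that for any tower of field extensions F ⊂ K ⊂ L with finite degrees, [L:F] = [L:K] · [K:F]. Here this gives [L:F] = 6 · 4 = 24.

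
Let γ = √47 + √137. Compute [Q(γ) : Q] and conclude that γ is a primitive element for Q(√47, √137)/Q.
[Q(γ) : Q] = 4 (equivalently, Q(γ) = Q(√47, √137))

Obviously Q(γ) ⊆ Q(√47, √137), and [Q(√47, √137):Q] = 4 (since 47, 137 are distinct squarefree integers > 1 with 6439 not a perfect square). To show equality we compute the minimal polynomial of γ. From γ = √47 + √137: γ^2 = 47 + 2√(6439) + 137 = 184 + 2√(6439), so γ^2 - 184 = 2√(6439); squaring, (γ^2 - 184)^2 = 4·6439, i.e. γ^4 - 368γ^2 + 33856 - 25756 = 0, i.e. γ^4 - 368γ^2 + 8100 = 0. So γ is a root of x^4 - 368x^2 + 8100. This polynomial is irreducible over Q: it has no rational root (each ±√47 ± √137 is irrational), and any factorization into two quadratics over Q would force √(6439) ∈ Q (pairing opposite roots) or √47, √137 ∈ Q (other pairings), all impossible. Hence [Q(γ):Q] = 4 = [Q(√47, √137):Q], so Q(γ) = Q(√47, √137).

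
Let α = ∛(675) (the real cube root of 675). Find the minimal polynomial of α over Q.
m_α(x) = x^3 - 675

α satisfies α^3 = 675, so x^3 - 675 annihilates α. By the rational root test, a rational root p/q (in lowest terms) of x^3 - 675 would satisfy p^3 = 675 q^3, forcing q = 1 and p^3 = 675; but 675 is not a perfect cube, contradiction. A monic cubic over Q with no rational root is irreducible (any nontrivial factorization would include a linear factor). Hence x^3 - 675 is the minimal polynomial of α, and in particular [Q(α):Q] = 3.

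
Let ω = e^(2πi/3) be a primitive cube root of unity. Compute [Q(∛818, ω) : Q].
[Q(∛818, ω) : Q] = 6

[Q(∛818):Q] = 3 (min poly x^3 - 818, irreducible since 818 is not a perfect cube). [Q(ω):Q] = 2 (min poly x^2 + x + 1). Since Q(∛818) ⊂ R and ω ∉ R, we have ω ∉ Q(∛818), so x^2 + x + 1 remains irreducible over Q(∛818) and [Q(∛818, ω) : Q(∛818)] = 2. By the tower law, [Q(∛818, ω) : Q] = 3 · 2 = 6. (In fact Q(∛818, ω) is the splitting field of x^3 - 818 over Q.)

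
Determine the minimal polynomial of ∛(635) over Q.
m_α(x) = x^3 - 635

α satisfies α^3 = 635, so x^3 - 635 annihilates α. By the rational root test, a rational root p/q (in lowest terms) of x^3 - 635 would satisfy p^3 = 635 q^3, forcing q = 1 and p^3 = 635; but 635 is not a perfect cube, contradiction. A monic cubic over Q with no rational root is irreducible (any nontrivial factorization would include a linear factor). Hence x^3 - 635 is the minimal polynomial of α, and in particular [Q(α):Q] = 3.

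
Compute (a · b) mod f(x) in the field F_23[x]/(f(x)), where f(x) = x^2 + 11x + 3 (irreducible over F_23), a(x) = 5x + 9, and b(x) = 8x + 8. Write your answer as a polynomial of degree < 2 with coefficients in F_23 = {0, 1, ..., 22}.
a · b ≡ 17x + 21 (mod f(x))

Multiply in F_23[x]: a(x)·b(x) = (5x + 9)·(8x + 8) = 17x^2 + 20x + 3. This has degree ≥ 2, so divide by f(x) over F_23: 17x^2 + 20x + 3 = (17)·(x^2 + 11x + 3) + (17x + 21). Hence a·b ≡ 17x + 21 (mod f). (F_23[x]/(f) is a field with 23^2 = 529 elements since f is irreducible of degree 2.)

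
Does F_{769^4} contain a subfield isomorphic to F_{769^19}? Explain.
No: F_{769^19} is not a subfield of F_{769^4}

F_{p^m} embeds in F_{p^n} iff m | n. Here 19 ∤ 4 (since 4 = 0·19 + 4 with remainder 4 ≠ 0), so F_{769^19} is not a subfield of F_{769^4}. Equivalently: if it were, the tower law would give 19 = [F_{769^19}:F_769] dividing [F_{769^4}:F_769] = 4, contradiction.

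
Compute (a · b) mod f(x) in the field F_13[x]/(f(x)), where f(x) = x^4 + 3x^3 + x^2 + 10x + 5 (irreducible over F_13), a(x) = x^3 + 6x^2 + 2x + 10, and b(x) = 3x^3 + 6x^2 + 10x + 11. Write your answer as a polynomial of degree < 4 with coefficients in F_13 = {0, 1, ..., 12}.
a · b ≡ 4x^3 + 3x^2 + 7x + 12 (mod f(x))

Multiply in F_13[x]: a(x)·b(x) = (x^3 + 6x^2 + 2x + 10)·(3x^3 + 6x^2 + 10x + 11) = 3x^6 + 11x^5 + 9x^3 + 3x^2 + 5x + 6. This has degree ≥ 4, so divide by f(x) over F_13: 3x^6 + 11x^5 + 9x^3 + 3x^2 + 5x + 6 = (3x^2 + 2x + 4)·(x^4 + 3x^3 + x^2 + 10x + 5) + (4x^3 + 3x^2 + 7x + 12). Hence a·b ≡ 4x^3 + 3x^2 + 7x + 12 (mod f). (F_13[x]/(f) is a field with 13^4 = 28561 elements since f is irreducible of degree 4.)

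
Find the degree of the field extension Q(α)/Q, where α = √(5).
[Q(α):Q] = 2

[Q(α):Q] equals the degree of the minimal polynomial of α. Here α^2 = 5 and x^2 - 5 is irreducible (d = 5 is squarefree, ≠ 1, hence not a square), so deg(m_α) = 2. Thus [Q(α):Q] = 2.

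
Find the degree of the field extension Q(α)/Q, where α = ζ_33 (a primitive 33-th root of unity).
[Q(α):Q] = 20

The minimal polynomial of ζ_33 over Q is the 33-th cyclotomic polynomial Φ_33(x), which is irreducible over Q and has degree φ(33) = 20. Hence [Q(α):Q] = φ(33) = 20.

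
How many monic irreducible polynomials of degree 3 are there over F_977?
There are 310857952 monic irreducible polynomials of degree 3 over F_977

Each element of F_{977^3} that lies in no proper subfield is a root of exactly one monic irreducible of degree 3 over F_977, and each such polynomial has 3 distinct roots in F_{977^3}. By Möbius inversion the count is N_977(3) = (1/3) Σ_{d|3} μ(3/d) · 977^d = (1/3)(μ(3)·977^1 + μ(1)·977^3) = 932573856/3 = 310857952.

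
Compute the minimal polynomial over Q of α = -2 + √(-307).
m_α(x) = x^2 + 4x + 311

From α + 2 = √(-307), squaring gives (α + 2)^2 = -307, i.e. α^2 + 4α + 4 = -307, so α^2 + 4α + 311 = 0. The discriminant of x^2 + 4x + 311 is (4)^2 - 4·(311) = 16 - 1244 = -1228, and 4·(-307) is not a perfect square in Q since -307 is squarefree and ≠ 1. Hence x^2 + 4x + 311 is irreducible over Q and is the minimal polynomial of α.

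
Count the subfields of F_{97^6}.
F_{97^6} has 4 subfields

The subfields of F_{p^n} are exactly the fields F_{p^d} for d | n (each is the fixed field of the unique index-d subgroup of Gal(F_{p^n}/F_p) ≅ Z/nZ). The divisors of n = 6 are {1, 2, 3, 6}, giving 4 subfields: F_{97^1}, F_{97^2}, F_{97^3}, F_{97^6}.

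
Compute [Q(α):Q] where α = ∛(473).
[Q(α):Q] = 3

The minimal polynomial of α is x^3 - 473, irreducible over Q since 473 is not a perfect cube (so x^3 - 473 has no rational root). Hence [Q(α):Q] = deg(m_α) = 3.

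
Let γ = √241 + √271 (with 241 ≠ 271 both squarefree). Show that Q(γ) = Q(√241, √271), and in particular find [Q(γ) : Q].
[Q(γ) : Q] = 4 (equivalently, Q(γ) = Q(√241, √271))

Obviously Q(γ) ⊆ Q(√241, √271), and [Q(√241, √271):Q] = 4 (since 241, 271 are distinct squarefree integers > 1 with 65311 not a perfect square). To show equality we compute the minimal polynomial of γ. From γ = √241 + √271: γ^2 = 241 + 2√(65311) + 271 = 512 + 2√(65311), so γ^2 - 512 = 2√(65311); squaring, (γ^2 - 512)^2 = 4·65311, i.e. γ^4 - 1024γ^2 + 262144 - 261244 = 0, i.e. γ^4 - 1024γ^2 + 900 = 0. So γ is a root of x^4 - 1024x^2 + 900. This polynomial is irreducible over Q: it has no rational root (each ±√241 ± √271 is irrational), and any factorization into two quadratics over Q would force √(65311) ∈ Q (pairing opposite roots) or √241, √271 ∈ Q (other pairings), all impossible. Hence [Q(γ):Q] = 4 = [Q(√241, √271):Q], so Q(γ) = Q(√241, √271).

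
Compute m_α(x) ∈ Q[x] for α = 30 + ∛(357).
m_α(x) = x^3 - 90x^2 + 2700x - 27357

Set β = α - 30 = ∛(357), so β^3 = 357. Then (α - 30)^3 - 357 = 0, i.e. α is a root of g(x) = (x - 30)^3 - 357 = x^3 - 90x^2 + 2700x - 27357. Since g(x) = h(x - 30) where h(x) = x^3 - 357, and h is irreducible over Q (because 357 is not a perfect cube, so h has no rational root, and a monic cubic with no rational root is irreducible), g is also irreducible (irreducibility is preserved under the substitution x → x - 30). Hence m_α(x) = x^3 - 90x^2 + 2700x - 27357.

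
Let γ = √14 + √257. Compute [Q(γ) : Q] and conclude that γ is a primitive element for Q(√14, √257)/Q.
[Q(γ) : Q] = 4 (equivalently, Q(γ) = Q(√14, √257))

Obviously Q(γ) ⊆ Q(√14, √257), and [Q(√14, √257):Q] = 4 (since 14, 257 are distinct squarefree integers > 1 with 3598 not a perfect square). To show equality we compute the minimal polynomial of γ. From γ = √14 + √257: γ^2 = 14 + 2√(3598) + 257 = 271 + 2√(3598), so γ^2 - 271 = 2√(3598); squaring, (γ^2 - 271)^2 = 4·3598, i.e. γ^4 - 542γ^2 + 73441 - 14392 = 0, i.e. γ^4 - 542γ^2 + 59049 = 0. So γ is a root of x^4 - 542x^2 + 59049. This polynomial is irreducible over Q: it has no rational root (each ±√14 ± √257 is irrational), and any factorization into two quadratics over Q would force √(3598) ∈ Q (pairing opposite roots) or √14, √257 ∈ Q (other pairings), all impossible. Hence [Q(γ):Q] = 4 = [Q(√14, √257):Q], so Q(γ) = Q(√14, √257).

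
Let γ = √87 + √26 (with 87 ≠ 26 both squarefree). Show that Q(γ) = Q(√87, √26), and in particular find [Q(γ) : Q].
[Q(γ) : Q] = 4 (equivalently, Q(γ) = Q(√87, √26))

Obviously Q(γ) ⊆ Q(√87, √26), and [Q(√87, √26):Q] = 4 (since 87, 26 are distinct squarefree integers > 1 with 2262 not a perfect square). To show equality we compute the minimal polynomial of γ. From γ = √87 + √26: γ^2 = 87 + 2√(2262) + 26 = 113 + 2√(2262), so γ^2 - 113 = 2√(2262); squaring, (γ^2 - 113)^2 = 4·2262, i.e. γ^4 - 226γ^2 + 12769 - 9048 = 0, i.e. γ^4 - 226γ^2 + 3721 = 0. So γ is a root of x^4 - 226x^2 + 3721. This polynomial is irreducible over Q: it has no rational root (each ±√87 ± √26 is irrational), and any factorization into two quadratics over Q would force √(2262) ∈ Q (pairing opposite roots) or √87, √26 ∈ Q (other pairings), all impossible. Hence [Q(γ):Q] = 4 = [Q(√87, √26):Q], so Q(γ) = Q(√87, √26).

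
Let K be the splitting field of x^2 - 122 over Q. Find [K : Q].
[K : Q] = 2

f(x) = x^2 - 122 factors as (x - √122)(x + √122). The splitting field is K = Q(√122). Since 122 is squarefree and > 1, it is not a perfect square, so x^2 - 122 is irreducible over Q and [Q(√122) : Q] = 2. Hence [K : Q] = 2.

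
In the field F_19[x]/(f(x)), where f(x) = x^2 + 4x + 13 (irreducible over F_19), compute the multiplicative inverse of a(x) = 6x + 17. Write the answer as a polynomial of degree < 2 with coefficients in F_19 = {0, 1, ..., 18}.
a(x)^(-1) ≡ 10x + 18 (mod f(x))

Since f is irreducible over F_19, F_19[x]/(f) is a field and a(x) ≠ 0 has an inverse. Apply the extended Euclidean algorithm to f(x) and a(x) in F_19[x]: f(x) = (16x + 6)·a(x) + (6). The last nonzero remainder is the constant 6 = gcd(f, a) in F_19. Back-substituting through the division chain expresses 6 = s(x)·a(x) + t(x)·f(x) with s(x) ≡ 3x + 13 (mod f), so (3x + 13)·a(x) ≡ 6 (mod f). Multiplying by 6^(-1) ≡ 16 in F_19 gives a(x)^(-1) ≡ 16·(3x + 13) ≡ 10x + 18 (mod f). Check: (6x + 17)·(10x + 18) = 3x^2 + 12x + 2 ≡ 1 (mod x^2 + 4x + 13).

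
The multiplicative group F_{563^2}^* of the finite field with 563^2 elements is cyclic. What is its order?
|F_{563^2}^*| = 316968

F_{563^2} has 563^2 = 316969 elements; its multiplicative group consists of all nonzero elements, so |F_{563^2}^*| = 316969 - 1 = 316968. (It is cyclic since any finite subgroup of the multiplicative group of a field is cyclic.)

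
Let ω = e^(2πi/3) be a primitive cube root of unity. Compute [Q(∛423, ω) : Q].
[Q(∛423, ω) : Q] = 6

[Q(∛423):Q] = 3 (min poly x^3 - 423, irreducible since 423 is not a perfect cube). [Q(ω):Q] = 2 (min poly x^2 + x + 1). Since Q(∛423) ⊂ R and ω ∉ R, we have ω ∉ Q(∛423), so x^2 + x + 1 remains irreducible over Q(∛423) and [Q(∛423, ω) : Q(∛423)] = 2. By the tower law, [Q(∛423, ω) : Q] = 3 · 2 = 6. (In fact Q(∛423, ω) is the splitting field of x^3 - 423 over Q.)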